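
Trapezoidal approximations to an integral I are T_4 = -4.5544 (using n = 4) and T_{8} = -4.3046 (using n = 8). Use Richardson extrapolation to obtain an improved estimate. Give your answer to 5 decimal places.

R = (4·T_{8} − T_4) / 3 = (4·(-4.3046) − (-4.5544))/3 = (-12.6640)/3 = -4.22133.

-4.22133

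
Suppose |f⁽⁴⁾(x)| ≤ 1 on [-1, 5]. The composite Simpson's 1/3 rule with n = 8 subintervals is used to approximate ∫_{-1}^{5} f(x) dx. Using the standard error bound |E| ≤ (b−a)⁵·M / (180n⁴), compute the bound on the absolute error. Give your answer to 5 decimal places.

0.01055

|E| ≤ (6)⁵·1 / (180·8⁴) = 7776/737280 = 0.01055.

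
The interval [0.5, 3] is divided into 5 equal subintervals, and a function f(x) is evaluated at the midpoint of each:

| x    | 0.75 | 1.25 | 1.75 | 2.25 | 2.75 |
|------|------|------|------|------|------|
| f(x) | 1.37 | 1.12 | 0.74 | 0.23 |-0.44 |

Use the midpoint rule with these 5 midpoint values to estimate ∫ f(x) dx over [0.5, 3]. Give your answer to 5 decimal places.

h = 0.5, n = 5.
h·[y(m₁) + y(m₂) + y(m₃) + y(m₄) + y(m₅)] = 0.5·(3.02) = 1.51000.

1.51000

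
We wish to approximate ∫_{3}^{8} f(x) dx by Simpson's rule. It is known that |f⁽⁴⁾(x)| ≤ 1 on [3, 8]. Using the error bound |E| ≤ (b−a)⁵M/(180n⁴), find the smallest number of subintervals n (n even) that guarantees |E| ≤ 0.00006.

24

Need 3125/(180n⁴) ≤ 0.00006.
n⁴ ≥ 3125/(180·0.00006) = 289352 ⇒ n ≥ 23.1930, so the smallest even n is 24. (n must be even for Simpson's rule.)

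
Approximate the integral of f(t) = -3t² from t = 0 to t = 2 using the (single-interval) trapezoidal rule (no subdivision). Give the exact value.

-12

T = (b−a)/2 · [f(0) + f(2)] = 1·[0 + (-12)] = -12.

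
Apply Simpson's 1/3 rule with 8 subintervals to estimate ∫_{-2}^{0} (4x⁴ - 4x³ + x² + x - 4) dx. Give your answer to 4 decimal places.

h = (0 − (-2))/8 = 0.25.
Nodes x₀,…,x₈ = -2, -1.75, -1.5, -1.25, -1, -0.75, -0.5, -0.25, 0.
f(x) = 4x⁴ - 4x³ + x² + x - 4: f₀=94, f₁=56.265625, f₂=30.5, f₃=13.890625, f₄=4, f₅=-1.234375, f₆=-3.5, f₇=-4.109375, f₈=-4.
(h/3)·[f₀ + 4f₁ + 2f₂ + 4f₃ + 2f₄ + 4f₅ + 2f₆ + 4f₇ + f₈] = 0.083333·(411.25) = 34.2708.

34.2708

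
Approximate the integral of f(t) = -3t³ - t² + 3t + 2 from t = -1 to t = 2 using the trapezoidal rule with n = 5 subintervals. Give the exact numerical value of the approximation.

h = (2 − (-1))/5 = 0.6.
Nodes t₀,…,t₅ = -1, -0.4, 0.2, 0.8, 1.4, 2.
f(t) = -3t³ - t² + 3t + 2: f₀=1, f₁=0.832, f₂=2.536, f₃=2.224, f₄=-3.992, f₅=-20.
(h/2)·[f₀ + 2f₁ + 2f₂ + 2f₃ + 2f₄ + f₅] = 0.3·(-15.8) = -4.74.

-4.74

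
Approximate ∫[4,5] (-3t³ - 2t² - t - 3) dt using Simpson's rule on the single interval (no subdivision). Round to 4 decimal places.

S = (b−a)/6 · [f(4) + 4f(4.5) + f(5)] = 0.166667·[(-231) + 4·(-321.375) + (-433)] = -324.9167.

-324.9167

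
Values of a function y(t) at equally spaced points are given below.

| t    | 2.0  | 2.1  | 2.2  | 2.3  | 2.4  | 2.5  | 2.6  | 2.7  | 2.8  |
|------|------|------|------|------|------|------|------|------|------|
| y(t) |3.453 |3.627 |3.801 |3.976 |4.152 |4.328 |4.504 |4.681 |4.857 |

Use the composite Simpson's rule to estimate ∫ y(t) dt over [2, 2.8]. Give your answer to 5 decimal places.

h = 0.1, n = 8.
(h/3)·[y₀ + 4y₁ + 2y₂ + 4y₃ + 2y₄ + 4y₅ + 2y₆ + 4y₇ + y₈] = 0.033333·(99.672) = 3.32240.

3.32240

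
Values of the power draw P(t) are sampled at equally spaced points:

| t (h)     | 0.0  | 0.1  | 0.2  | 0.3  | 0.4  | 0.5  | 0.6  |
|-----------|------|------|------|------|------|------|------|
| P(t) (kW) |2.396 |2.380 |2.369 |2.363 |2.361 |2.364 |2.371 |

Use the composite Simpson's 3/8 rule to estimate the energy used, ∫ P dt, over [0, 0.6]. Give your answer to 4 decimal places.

1.4218

h = 0.1, n = 6.
(3h/8)·[y₀ + 3y₁ + 3y₂ + 2y₃ + 3y₄ + 3y₅ + y₆] = 0.0375·(37.915) = 1.4218.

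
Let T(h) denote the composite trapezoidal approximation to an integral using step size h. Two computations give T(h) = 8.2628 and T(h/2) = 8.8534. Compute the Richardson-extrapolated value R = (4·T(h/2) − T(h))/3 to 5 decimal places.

R = (4·T(h/2) − T(h)) / 3 = (4·8.8534 − 8.2628)/3 = (27.1508)/3 = 9.05027.

9.05027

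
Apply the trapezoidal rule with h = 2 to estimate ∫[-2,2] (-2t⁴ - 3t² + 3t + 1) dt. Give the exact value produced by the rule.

-84

h = (2 − (-2))/2 = 2.
Nodes t₀,…,t₂ = -2, 0, 2.
f(t) = -2t⁴ - 3t² + 3t + 1: f₀=-49, f₁=1, f₂=-37.
(h/2)·[f₀ + 2f₁ + f₂] = 1·(-84) = -84.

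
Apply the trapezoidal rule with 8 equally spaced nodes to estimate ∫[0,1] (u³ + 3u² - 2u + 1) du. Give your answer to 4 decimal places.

h = (1 − 0)/7 = 0.142857.
Nodes u₀,…,u₇ = 0, 0.142857, 0.285714, 0.428571, 0.571429, 0.714286, 0.857143, 1.
f(u) = u³ + 3u² - 2u + 1: f₀=1, f₁=0.778426, f₂=0.696793, f₃=0.772595, f₄=1.023324, f₅=1.466472, f₆=2.119534, f₇=3.
(h/2)·[f₀ + 2f₁ + 2f₂ + 2f₃ + 2f₄ + 2f₅ + 2f₆ + f₇] = 0.071429·(17.714286) = 1.2653.

1.2653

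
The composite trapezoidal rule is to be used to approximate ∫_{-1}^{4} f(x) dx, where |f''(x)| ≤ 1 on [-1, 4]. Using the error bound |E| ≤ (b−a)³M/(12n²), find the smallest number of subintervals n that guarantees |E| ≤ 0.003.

Need 125/(12n²) ≤ 0.003.
n² ≥ 125/(12·0.003) = 3472.22 ⇒ n ≥ 58.9256, so the smallest n is 59.

59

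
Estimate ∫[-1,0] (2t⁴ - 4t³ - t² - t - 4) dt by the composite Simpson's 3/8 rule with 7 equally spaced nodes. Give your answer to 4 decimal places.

h = (0 − (-1))/6 = 0.166667.
Nodes t₀,…,t₆ = -1, -0.833333, -0.666667, -0.5, -0.333333, -0.166667, 0.
f(t) = 2t⁴ - 4t³ - t² - t - 4: f₀=2, f₁=-0.581790, f₂=-2.197531, f₃=-3.125, f₄=-3.604938, f₅=-3.841049, f₆=-4.
(3h/8)·[f₀ + 3f₁ + 3f₂ + 2f₃ + 3f₄ + 3f₅ + f₆] = 0.0625·(-38.925926) = -2.4329.

-2.4329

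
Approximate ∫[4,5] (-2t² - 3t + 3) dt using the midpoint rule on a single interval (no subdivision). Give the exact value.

M = (b−a)·f(4.5) = 1·(-51) = -51.

-51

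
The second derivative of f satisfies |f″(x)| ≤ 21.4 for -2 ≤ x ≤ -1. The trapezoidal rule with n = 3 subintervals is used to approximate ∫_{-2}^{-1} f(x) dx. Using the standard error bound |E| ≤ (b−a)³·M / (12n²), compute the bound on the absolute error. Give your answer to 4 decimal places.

|E| ≤ (1)³·21.4 / (12·3²) = 21.4/108 = 0.1981.

0.1981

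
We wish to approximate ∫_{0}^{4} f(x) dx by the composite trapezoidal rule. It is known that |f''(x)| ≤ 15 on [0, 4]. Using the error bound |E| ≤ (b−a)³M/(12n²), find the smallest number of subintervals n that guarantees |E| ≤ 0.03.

52

Need 960/(12n²) ≤ 0.03.
n² ≥ 960/(12·0.03) = 2666.67 ⇒ n ≥ 51.6398, so the smallest n is 52.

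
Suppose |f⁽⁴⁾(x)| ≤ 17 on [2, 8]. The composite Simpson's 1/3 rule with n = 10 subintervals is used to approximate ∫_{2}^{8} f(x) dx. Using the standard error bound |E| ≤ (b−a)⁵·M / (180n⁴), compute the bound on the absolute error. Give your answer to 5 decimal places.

|E| ≤ (6)⁵·17 / (180·10⁴) = 132192/1800000 = 0.07344.

0.07344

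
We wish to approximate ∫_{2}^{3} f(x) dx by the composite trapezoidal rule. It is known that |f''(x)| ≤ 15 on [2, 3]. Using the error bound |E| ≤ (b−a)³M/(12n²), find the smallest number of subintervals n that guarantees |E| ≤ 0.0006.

46

Need 15/(12n²) ≤ 0.0006.
n² ≥ 15/(12·0.0006) = 2083.33 ⇒ n ≥ 45.6435, so the smallest n is 46.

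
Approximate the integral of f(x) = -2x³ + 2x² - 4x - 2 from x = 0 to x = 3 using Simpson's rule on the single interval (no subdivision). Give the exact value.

-46.5

S = (b−a)/6 · [f(0) + 4f(1.5) + f(3)] = 0.5·[(-2) + 4·(-10.25) + (-50)] = -46.5.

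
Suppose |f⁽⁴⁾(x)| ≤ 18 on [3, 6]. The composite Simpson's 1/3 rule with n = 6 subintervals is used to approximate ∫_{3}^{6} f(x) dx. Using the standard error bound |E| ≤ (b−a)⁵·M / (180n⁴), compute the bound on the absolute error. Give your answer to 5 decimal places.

0.01875

|E| ≤ (3)⁵·18 / (180·6⁴) = 4374/233280 = 0.01875.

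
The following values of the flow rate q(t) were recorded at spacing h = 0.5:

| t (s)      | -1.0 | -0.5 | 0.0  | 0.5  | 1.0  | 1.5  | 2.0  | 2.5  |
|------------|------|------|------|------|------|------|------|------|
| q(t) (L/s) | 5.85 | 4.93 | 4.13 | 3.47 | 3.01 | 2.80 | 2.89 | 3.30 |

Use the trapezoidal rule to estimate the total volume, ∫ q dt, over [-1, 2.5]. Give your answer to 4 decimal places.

12.9025

h = 0.5, n = 7.
(h/2)·[y₀ + 2y₁ + 2y₂ + 2y₃ + 2y₄ + 2y₅ + 2y₆ + y₇] = 0.25·(51.61) = 12.9025.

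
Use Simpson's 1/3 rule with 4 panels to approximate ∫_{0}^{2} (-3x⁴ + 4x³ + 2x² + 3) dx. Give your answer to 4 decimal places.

8.0833

h = (2 − 0)/4 = 0.5.
Nodes x₀,…,x₄ = 0, 0.5, 1, 1.5, 2.
f(x) = -3x⁴ + 4x³ + 2x² + 3: f₀=3, f₁=3.8125, f₂=6, f₃=5.8125, f₄=-5.
(h/3)·[f₀ + 4f₁ + 2f₂ + 4f₃ + f₄] = 0.166667·(48.5) = 8.0833.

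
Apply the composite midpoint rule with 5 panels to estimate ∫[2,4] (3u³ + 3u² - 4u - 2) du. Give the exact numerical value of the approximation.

h = (4 − 2)/5 = 0.4.
Midpoints m₁,…,m₅ = 2.2, 2.6, 3, 3.4, 3.8.
f(m₁)=35.664, f(m₂)=60.608, f(m₃)=94, f(m₄)=136.992, f(m₅)=190.736.
h·[f(m₁) + f(m₂) + f(m₃) + f(m₄) + f(m₅)] = 0.4·(518) = 207.2.

207.2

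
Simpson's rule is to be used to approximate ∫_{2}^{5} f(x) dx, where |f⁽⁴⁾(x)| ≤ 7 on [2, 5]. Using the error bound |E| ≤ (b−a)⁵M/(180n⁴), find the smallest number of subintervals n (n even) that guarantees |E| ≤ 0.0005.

12

Need 1701/(180n⁴) ≤ 0.0005.
n⁴ ≥ 1701/(180·0.0005) = 18900 ⇒ n ≥ 11.7251, so the smallest even n is 12. (n must be even for Simpson's rule.)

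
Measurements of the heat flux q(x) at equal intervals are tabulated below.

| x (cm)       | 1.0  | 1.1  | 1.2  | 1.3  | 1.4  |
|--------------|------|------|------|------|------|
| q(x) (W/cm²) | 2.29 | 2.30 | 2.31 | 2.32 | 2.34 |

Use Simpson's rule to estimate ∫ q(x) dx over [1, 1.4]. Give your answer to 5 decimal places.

0.92433

h = 0.1, n = 4.
(h/3)·[y₀ + 4y₁ + 2y₂ + 4y₃ + y₄] = 0.033333·(27.73) = 0.92433.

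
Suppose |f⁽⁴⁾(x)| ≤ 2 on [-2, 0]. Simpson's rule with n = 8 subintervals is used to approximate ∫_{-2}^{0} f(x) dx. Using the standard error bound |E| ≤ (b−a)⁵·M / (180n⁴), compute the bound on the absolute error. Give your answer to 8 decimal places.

|E| ≤ (2)⁵·2 / (180·8⁴) = 64/737280 = 0.00008681.

0.00008681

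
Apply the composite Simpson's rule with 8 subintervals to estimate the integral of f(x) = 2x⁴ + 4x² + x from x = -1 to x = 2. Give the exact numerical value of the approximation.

h = (2 − (-1))/8 = 0.375.
Nodes x₀,…,x₈ = -1, -0.625, -0.25, 0.125, 0.5, 0.875, 1.25, 1.625, 2.
f(x) = 2x⁴ + 4x² + x: f₀=5, f₁=1.24267578125, f₂=0.0078125, f₃=0.18798828125, f₄=1.625, f₅=5.10986328125, f₆=12.3828125, f₇=26.13330078125, f₈=50.
(h/3)·[f₀ + 4f₁ + 2f₂ + 4f₃ + 2f₄ + 4f₅ + 2f₆ + 4f₇ + f₈] = 0.125·(213.7265625) = 26.7158203125.

26.7158203125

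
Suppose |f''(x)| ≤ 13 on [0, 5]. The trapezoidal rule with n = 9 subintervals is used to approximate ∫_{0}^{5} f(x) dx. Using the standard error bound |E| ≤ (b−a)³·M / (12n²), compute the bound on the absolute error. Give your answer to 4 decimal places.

1.6718

|E| ≤ (5)³·13 / (12·9²) = 1625/972 = 1.6718.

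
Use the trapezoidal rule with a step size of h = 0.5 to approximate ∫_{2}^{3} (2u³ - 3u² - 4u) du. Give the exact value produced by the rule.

h = (3 − 2)/2 = 0.5.
Nodes u₀,…,u₂ = 2, 2.5, 3.
f(u) = 2u³ - 3u² - 4u: f₀=-4, f₁=2.5, f₂=15.
(h/2)·[f₀ + 2f₁ + f₂] = 0.25·(16) = 4.

4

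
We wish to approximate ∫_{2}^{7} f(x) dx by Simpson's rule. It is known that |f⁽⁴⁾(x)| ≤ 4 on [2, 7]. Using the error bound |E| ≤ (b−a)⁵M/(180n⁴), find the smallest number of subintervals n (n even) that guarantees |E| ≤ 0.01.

Need 12500/(180n⁴) ≤ 0.01.
n⁴ ≥ 12500/(180·0.01) = 6944.44 ⇒ n ≥ 9.1287, so the smallest even n is 10. (n must be even for Simpson's rule.)

10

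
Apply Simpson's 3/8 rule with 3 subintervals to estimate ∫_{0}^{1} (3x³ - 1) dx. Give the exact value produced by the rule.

h = (1 − 0)/3 = 0.333333.
Nodes x₀,…,x₃ = 0, 0.333333, 0.666667, 1.
f(x) = 3x³ - 1: f₀=-1, f₁=-0.888889, f₂=-0.111111, f₃=2.
(3h/8)·[f₀ + 3f₁ + 3f₂ + f₃] = 0.125·(-2) = -0.25.

-0.25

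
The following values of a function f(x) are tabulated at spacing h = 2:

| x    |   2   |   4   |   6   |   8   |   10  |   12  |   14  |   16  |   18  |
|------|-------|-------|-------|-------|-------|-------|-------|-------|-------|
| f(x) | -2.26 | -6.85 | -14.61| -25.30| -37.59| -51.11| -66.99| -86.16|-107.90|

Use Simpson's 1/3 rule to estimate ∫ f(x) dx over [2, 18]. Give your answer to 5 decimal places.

-684.14667

h = 2, n = 8.
(h/3)·[y₀ + 4y₁ + 2y₂ + 4y₃ + 2y₄ + 4y₅ + 2y₆ + 4y₇ + y₈] = 0.666667·(-1026.22) = -684.14667.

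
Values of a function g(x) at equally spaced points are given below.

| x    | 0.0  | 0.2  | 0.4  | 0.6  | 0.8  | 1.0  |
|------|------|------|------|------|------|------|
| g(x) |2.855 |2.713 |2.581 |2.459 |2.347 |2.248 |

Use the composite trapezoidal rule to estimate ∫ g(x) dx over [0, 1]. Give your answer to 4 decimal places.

2.5303

h = 0.2, n = 5.
(h/2)·[y₀ + 2y₁ + 2y₂ + 2y₃ + 2y₄ + y₅] = 0.1·(25.303) = 2.5303.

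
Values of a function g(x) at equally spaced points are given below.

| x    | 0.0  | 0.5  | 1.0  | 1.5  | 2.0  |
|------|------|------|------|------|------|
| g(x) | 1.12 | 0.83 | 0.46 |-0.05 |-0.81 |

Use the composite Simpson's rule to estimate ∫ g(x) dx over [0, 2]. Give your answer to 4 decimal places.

0.7250

h = 0.5, n = 4.
(h/3)·[y₀ + 4y₁ + 2y₂ + 4y₃ + y₄] = 0.166667·(4.35) = 0.7250.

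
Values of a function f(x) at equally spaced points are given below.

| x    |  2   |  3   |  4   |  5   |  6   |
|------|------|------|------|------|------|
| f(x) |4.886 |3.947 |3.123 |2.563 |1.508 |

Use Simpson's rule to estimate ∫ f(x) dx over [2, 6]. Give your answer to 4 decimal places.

12.8933

h = 1, n = 4.
(h/3)·[y₀ + 4y₁ + 2y₂ + 4y₃ + y₄] = 0.333333·(38.680) = 12.8933.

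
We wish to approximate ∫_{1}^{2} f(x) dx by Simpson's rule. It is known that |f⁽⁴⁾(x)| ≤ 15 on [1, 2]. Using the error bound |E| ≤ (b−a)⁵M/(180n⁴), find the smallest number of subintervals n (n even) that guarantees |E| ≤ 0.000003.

14

Need 15/(180n⁴) ≤ 0.000003.
n⁴ ≥ 15/(180·0.000003) = 27777.8 ⇒ n ≥ 12.9099, so the smallest even n is 14. (n must be even for Simpson's rule.)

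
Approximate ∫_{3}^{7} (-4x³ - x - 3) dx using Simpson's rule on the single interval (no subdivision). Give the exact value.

S = (b−a)/6 · [f(3) + 4f(5) + f(7)] = 0.666667·[(-114) + 4·(-508) + (-1382)] = -2352.

-2352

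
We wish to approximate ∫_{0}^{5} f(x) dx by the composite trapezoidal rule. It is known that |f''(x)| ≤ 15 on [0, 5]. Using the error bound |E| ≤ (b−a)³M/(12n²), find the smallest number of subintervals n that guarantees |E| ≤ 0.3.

23

Need 1875/(12n²) ≤ 0.3.
n² ≥ 1875/(12·0.3) = 520.833 ⇒ n ≥ 22.8218, so the smallest n is 23.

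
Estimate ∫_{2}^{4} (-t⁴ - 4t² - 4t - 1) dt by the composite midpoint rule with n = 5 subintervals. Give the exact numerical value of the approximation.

h = (4 − 2)/5 = 0.4.
Midpoints m₁,…,m₅ = 2.2, 2.6, 3, 3.4, 3.8.
f(m₁)=-52.5856, f(m₂)=-84.1376, f(m₃)=-130, f(m₄)=-194.4736, f(m₅)=-282.4736.
h·[f(m₁) + f(m₂) + f(m₃) + f(m₄) + f(m₅)] = 0.4·(-743.6704) = -297.46816.

-297.46816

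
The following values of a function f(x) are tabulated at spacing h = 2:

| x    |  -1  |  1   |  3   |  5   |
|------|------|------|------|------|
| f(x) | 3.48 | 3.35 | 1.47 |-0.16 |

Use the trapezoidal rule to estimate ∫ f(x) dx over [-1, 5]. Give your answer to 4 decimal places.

12.9600

h = 2, n = 3.
(h/2)·[y₀ + 2y₁ + 2y₂ + y₃] = 1·(12.96) = 12.9600.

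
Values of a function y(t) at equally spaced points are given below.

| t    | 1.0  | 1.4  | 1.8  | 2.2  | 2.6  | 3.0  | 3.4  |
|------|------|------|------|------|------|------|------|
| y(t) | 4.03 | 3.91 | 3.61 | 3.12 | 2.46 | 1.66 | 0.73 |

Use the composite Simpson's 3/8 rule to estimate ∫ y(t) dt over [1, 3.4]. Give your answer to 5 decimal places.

h = 0.4, n = 6.
(3h/8)·[y₀ + 3y₁ + 3y₂ + 2y₃ + 3y₄ + 3y₅ + y₆] = 0.15·(45.92) = 6.88800.

6.88800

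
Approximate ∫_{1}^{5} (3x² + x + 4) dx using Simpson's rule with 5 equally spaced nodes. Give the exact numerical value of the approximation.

152

h = (5 − 1)/4 = 1.
Nodes x₀,…,x₄ = 1, 2, 3, 4, 5.
f(x) = 3x² + x + 4: f₀=8, f₁=18, f₂=34, f₃=56, f₄=84.
(h/3)·[f₀ + 4f₁ + 2f₂ + 4f₃ + f₄] = 0.333333·(456) = 152.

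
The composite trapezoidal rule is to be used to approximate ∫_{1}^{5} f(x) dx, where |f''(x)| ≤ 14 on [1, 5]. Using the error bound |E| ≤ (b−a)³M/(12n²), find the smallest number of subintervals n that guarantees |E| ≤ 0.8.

10

Need 896/(12n²) ≤ 0.8.
n² ≥ 896/(12·0.8) = 93.3333 ⇒ n ≥ 9.6609, so the smallest n is 10.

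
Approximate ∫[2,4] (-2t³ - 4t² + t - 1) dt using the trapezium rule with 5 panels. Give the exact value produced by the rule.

h = (4 − 2)/5 = 0.4.
Nodes t₀,…,t₅ = 2, 2.4, 2.8, 3.2, 3.6, 4.
f(t) = -2t³ - 4t² + t - 1: f₀=-31, f₁=-49.288, f₂=-73.464, f₃=-104.296, f₄=-142.552, f₅=-189.
(h/2)·[f₀ + 2f₁ + 2f₂ + 2f₃ + 2f₄ + f₅] = 0.2·(-959.2) = -191.84.

-191.84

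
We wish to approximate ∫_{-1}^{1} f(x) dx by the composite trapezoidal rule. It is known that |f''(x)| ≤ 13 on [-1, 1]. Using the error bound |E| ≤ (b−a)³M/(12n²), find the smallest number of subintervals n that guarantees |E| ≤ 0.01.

Need 104/(12n²) ≤ 0.01.
n² ≥ 104/(12·0.01) = 866.667 ⇒ n ≥ 29.4392, so the smallest n is 30.

30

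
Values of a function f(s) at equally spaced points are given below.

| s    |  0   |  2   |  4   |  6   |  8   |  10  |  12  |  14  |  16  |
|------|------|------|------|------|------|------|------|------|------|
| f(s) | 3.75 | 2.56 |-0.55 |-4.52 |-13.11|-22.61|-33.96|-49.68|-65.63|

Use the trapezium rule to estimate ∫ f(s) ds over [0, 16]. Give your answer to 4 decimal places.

-305.6200

h = 2, n = 8.
(h/2)·[y₀ + 2y₁ + 2y₂ + 2y₃ + 2y₄ + 2y₅ + 2y₆ + 2y₇ + y₈] = 1·(-305.62) = -305.6200.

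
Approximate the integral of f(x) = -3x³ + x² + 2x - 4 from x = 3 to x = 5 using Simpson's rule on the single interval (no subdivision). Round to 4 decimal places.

-367.3333

S = (b−a)/6 · [f(3) + 4f(4) + f(5)] = 0.333333·[(-70) + 4·(-172) + (-344)] = -367.3333.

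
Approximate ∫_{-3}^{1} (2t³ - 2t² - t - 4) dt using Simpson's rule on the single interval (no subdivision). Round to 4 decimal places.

S = (b−a)/6 · [f(-3) + 4f(-1) + f(1)] = 0.666667·[(-73) + 4·(-7) + (-5)] = -70.6667.

-70.6667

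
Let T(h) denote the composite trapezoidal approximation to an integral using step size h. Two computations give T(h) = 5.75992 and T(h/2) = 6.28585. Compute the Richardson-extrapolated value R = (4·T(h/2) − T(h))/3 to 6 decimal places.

6.461160

R = (4·T(h/2) − T(h)) / 3 = (4·6.28585 − 5.75992)/3 = (19.38348)/3 = 6.461160.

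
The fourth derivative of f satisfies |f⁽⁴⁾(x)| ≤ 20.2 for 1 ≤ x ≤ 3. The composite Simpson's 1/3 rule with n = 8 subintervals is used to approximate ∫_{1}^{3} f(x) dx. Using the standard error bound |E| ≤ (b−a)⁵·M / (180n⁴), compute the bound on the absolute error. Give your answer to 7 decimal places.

0.0008767

|E| ≤ (2)⁵·20.2 / (180·8⁴) = 646.4/737280 = 0.0008767.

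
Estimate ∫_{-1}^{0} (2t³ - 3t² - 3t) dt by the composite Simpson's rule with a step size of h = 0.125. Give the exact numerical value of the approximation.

h = (0 − (-1))/8 = 0.125.
Nodes t₀,…,t₈ = -1, -0.875, -0.75, -0.625, -0.5, -0.375, -0.25, -0.125, 0.
f(t) = 2t³ - 3t² - 3t: f₀=-2, f₁=-1.01171875, f₂=-0.28125, f₃=0.21484375, f₄=0.5, f₅=0.59765625, f₆=0.53125, f₇=0.32421875, f₈=0.
(h/3)·[f₀ + 4f₁ + 2f₂ + 4f₃ + 2f₄ + 4f₅ + 2f₆ + 4f₇ + f₈] = 0.041667·(0) = 0.

0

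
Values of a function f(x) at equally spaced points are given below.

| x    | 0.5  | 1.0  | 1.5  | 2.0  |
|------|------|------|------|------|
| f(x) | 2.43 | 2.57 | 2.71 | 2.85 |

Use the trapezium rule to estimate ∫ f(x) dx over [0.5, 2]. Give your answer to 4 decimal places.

3.9600

h = 0.5, n = 3.
(h/2)·[y₀ + 2y₁ + 2y₂ + y₃] = 0.25·(15.84) = 3.9600.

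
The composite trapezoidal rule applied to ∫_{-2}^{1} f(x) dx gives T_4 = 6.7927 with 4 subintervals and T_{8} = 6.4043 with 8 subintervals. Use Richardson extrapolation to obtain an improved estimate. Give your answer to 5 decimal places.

6.27483

R = (4·T_{8} − T_4) / 3 = (4·6.4043 − 6.7927)/3 = (18.8245)/3 = 6.27483.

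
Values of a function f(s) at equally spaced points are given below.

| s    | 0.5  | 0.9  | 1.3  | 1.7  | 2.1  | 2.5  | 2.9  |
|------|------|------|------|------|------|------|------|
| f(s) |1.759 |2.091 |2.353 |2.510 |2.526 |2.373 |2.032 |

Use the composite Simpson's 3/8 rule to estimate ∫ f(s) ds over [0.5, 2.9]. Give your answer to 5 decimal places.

h = 0.4, n = 6.
(3h/8)·[y₀ + 3y₁ + 3y₂ + 2y₃ + 3y₄ + 3y₅ + y₆] = 0.15·(36.840) = 5.52600.

5.52600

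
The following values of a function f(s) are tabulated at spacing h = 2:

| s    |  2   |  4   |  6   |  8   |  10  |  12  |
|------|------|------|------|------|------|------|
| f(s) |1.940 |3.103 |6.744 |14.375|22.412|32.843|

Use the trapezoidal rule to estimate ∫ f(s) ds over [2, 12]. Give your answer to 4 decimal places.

h = 2, n = 5.
(h/2)·[y₀ + 2y₁ + 2y₂ + 2y₃ + 2y₄ + y₅] = 1·(128.051) = 128.0510.

128.0510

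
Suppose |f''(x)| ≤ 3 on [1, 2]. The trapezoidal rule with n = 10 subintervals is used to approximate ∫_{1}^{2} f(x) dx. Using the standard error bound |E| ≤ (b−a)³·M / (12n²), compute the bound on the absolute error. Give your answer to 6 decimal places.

0.002500

|E| ≤ (1)³·3 / (12·10²) = 3/1200 = 0.002500.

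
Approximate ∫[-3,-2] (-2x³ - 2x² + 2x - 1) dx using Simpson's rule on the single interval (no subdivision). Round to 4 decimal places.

S = (b−a)/6 · [f(-3) + 4f(-2.5) + f(-2)] = 0.166667·[29 + 4·12.75 + 3] = 13.8333.

13.8333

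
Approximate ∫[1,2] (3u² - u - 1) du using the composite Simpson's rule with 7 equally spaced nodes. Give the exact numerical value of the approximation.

4.5

h = (2 − 1)/6 = 0.166667.
Nodes u₀,…,u₆ = 1, 1.166667, 1.333333, 1.5, 1.666667, 1.833333, 2.
f(u) = 3u² - u - 1: f₀=1, f₁=1.916667, f₂=3, f₃=4.25, f₄=5.666667, f₅=7.25, f₆=9.
(h/3)·[f₀ + 4f₁ + 2f₂ + 4f₃ + 2f₄ + 4f₅ + f₆] = 0.055556·(81) = 4.5.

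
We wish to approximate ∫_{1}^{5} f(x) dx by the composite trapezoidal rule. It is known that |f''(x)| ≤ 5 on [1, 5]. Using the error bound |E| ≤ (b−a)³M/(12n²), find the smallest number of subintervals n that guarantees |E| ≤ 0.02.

37

Need 320/(12n²) ≤ 0.02.
n² ≥ 320/(12·0.02) = 1333.33 ⇒ n ≥ 36.5148, so the smallest n is 37.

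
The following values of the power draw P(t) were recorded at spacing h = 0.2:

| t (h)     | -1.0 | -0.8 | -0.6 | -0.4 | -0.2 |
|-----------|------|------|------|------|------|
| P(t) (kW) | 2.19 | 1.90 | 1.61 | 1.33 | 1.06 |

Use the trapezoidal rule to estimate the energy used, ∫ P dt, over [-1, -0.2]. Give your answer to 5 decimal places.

h = 0.2, n = 4.
(h/2)·[y₀ + 2y₁ + 2y₂ + 2y₃ + y₄] = 0.1·(12.93) = 1.29300.

1.29300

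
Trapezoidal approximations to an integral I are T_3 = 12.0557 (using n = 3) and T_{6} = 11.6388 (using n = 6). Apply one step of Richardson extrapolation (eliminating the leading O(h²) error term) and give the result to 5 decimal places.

11.49983

R = (4·T_{6} − T_3) / 3 = (4·11.6388 − 12.0557)/3 = (34.4995)/3 = 11.49983.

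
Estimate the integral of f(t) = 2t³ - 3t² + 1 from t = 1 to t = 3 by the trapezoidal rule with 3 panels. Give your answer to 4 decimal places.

h = (3 − 1)/3 = 0.666667.
Nodes t₀,…,t₃ = 1, 1.666667, 2.333333, 3.
f(t) = 2t³ - 3t² + 1: f₀=0, f₁=1.925926, f₂=10.074074, f₃=28.
(h/2)·[f₀ + 2f₁ + 2f₂ + f₃] = 0.333333·(52) = 17.3333.

17.3333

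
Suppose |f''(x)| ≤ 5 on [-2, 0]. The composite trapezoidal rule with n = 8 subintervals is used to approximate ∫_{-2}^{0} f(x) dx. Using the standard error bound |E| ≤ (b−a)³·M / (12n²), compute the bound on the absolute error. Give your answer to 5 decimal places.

0.05208

|E| ≤ (2)³·5 / (12·8²) = 40/768 = 0.05208.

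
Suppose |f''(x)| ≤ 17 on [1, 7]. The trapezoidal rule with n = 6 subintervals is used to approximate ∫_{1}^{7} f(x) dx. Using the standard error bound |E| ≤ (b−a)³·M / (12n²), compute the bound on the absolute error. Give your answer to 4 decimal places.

|E| ≤ (6)³·17 / (12·6²) = 3672/432 = 8.5000.

8.5000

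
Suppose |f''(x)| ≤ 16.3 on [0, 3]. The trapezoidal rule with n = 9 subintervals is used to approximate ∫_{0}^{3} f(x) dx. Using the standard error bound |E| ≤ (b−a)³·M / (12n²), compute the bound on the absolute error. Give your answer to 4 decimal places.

|E| ≤ (3)³·16.3 / (12·9²) = 440.1/972 = 0.4528.

0.4528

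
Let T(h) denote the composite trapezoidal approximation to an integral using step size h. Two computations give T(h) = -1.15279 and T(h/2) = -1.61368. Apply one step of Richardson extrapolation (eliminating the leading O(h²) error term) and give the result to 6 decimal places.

-1.767310

R = (4·T(h/2) − T(h)) / 3 = (4·(-1.61368) − (-1.15279))/3 = (-5.30193)/3 = -1.767310.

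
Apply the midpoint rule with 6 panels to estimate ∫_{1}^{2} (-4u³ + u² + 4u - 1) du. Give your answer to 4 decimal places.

-7.6273

h = (2 − 1)/6 = 0.166667.
Midpoints m₁,…,m₆ = 1.083333, 1.25, 1.416667, 1.583333, 1.75, 1.916667.
f(m₁)=-0.578704, f(m₂)=-2.25, f(m₃)=-4.699074, f(m₄)=-8.037037, f(m₅)=-12.375, f(m₆)=-17.824074.
h·[f(m₁) + f(m₂) + f(m₃) + f(m₄) + f(m₅) + f(m₆)] = 0.166667·(-45.763889) = -7.6273.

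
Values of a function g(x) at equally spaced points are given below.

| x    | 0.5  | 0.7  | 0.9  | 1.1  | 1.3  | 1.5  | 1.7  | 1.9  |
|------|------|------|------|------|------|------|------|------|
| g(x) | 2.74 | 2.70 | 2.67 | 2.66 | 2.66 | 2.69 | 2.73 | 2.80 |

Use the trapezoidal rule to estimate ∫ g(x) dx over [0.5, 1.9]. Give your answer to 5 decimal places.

h = 0.2, n = 7.
(h/2)·[y₀ + 2y₁ + 2y₂ + 2y₃ + 2y₄ + 2y₅ + 2y₆ + y₇] = 0.1·(37.76) = 3.77600.

3.77600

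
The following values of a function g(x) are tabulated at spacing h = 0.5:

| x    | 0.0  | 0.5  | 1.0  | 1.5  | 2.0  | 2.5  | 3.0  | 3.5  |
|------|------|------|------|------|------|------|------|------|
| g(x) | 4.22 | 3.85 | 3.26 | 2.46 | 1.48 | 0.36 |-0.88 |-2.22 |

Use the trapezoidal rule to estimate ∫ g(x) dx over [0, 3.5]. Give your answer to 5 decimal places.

h = 0.5, n = 7.
(h/2)·[y₀ + 2y₁ + 2y₂ + 2y₃ + 2y₄ + 2y₅ + 2y₆ + y₇] = 0.25·(23.06) = 5.76500.

5.76500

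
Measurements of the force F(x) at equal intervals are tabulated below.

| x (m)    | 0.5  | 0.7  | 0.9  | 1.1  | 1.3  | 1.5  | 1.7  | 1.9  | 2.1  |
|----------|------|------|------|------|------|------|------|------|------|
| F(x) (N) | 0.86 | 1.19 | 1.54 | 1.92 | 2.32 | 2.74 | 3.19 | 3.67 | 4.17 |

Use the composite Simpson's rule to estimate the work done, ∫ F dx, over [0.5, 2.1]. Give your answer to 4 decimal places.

h = 0.2, n = 8.
(h/3)·[y₀ + 4y₁ + 2y₂ + 4y₃ + 2y₄ + 4y₅ + 2y₆ + 4y₇ + y₈] = 0.066667·(57.21) = 3.8140.

3.8140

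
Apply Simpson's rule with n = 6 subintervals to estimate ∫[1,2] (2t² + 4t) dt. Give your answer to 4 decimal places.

h = (2 − 1)/6 = 0.166667.
Nodes t₀,…,t₆ = 1, 1.166667, 1.333333, 1.5, 1.666667, 1.833333, 2.
f(t) = 2t² + 4t: f₀=6, f₁=7.388889, f₂=8.888889, f₃=10.5, f₄=12.222222, f₅=14.055556, f₆=16.
(h/3)·[f₀ + 4f₁ + 2f₂ + 4f₃ + 2f₄ + 4f₅ + f₆] = 0.055556·(192) = 10.6667.

10.6667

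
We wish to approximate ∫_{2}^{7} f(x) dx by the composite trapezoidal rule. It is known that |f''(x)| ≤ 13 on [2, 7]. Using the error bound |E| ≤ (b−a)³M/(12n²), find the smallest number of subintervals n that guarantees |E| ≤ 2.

Need 1625/(12n²) ≤ 2.
n² ≥ 1625/(12·2) = 67.7083 ⇒ n ≥ 8.2285, so the smallest n is 9.

9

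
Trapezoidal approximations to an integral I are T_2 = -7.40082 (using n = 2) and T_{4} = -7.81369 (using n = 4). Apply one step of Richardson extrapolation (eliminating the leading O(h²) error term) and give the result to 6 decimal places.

-7.951313

R = (4·T_{4} − T_2) / 3 = (4·(-7.81369) − (-7.40082))/3 = (-23.85394)/3 = -7.951313.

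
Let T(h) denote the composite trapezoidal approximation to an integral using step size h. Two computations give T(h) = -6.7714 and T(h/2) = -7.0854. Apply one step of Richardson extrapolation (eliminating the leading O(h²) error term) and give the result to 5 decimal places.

R = (4·T(h/2) − T(h)) / 3 = (4·(-7.0854) − (-6.7714))/3 = (-21.5702)/3 = -7.19007.

-7.19007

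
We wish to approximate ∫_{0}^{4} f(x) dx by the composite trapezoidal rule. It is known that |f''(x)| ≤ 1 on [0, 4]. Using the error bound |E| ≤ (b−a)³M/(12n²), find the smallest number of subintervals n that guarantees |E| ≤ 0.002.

Need 64/(12n²) ≤ 0.002.
n² ≥ 64/(12·0.002) = 2666.67 ⇒ n ≥ 51.6398, so the smallest n is 52.

52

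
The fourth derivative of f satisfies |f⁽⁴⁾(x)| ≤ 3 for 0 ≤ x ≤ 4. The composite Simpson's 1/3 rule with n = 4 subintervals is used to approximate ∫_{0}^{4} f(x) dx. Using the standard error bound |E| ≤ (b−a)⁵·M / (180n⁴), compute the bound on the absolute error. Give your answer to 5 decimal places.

0.06667

|E| ≤ (4)⁵·3 / (180·4⁴) = 3072/46080 = 0.06667.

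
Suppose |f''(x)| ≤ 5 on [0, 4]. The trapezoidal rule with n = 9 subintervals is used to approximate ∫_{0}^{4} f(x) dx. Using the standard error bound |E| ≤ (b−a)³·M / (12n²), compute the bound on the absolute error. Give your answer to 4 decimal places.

0.3292

|E| ≤ (4)³·5 / (12·9²) = 320/972 = 0.3292.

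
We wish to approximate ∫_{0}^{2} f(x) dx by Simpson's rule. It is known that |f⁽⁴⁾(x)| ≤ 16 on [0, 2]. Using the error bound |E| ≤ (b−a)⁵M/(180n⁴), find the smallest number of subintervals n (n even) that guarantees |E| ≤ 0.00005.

Need 512/(180n⁴) ≤ 0.00005.
n⁴ ≥ 512/(180·0.00005) = 56888.9 ⇒ n ≥ 15.4439, so the smallest even n is 16. (n must be even for Simpson's rule.)

16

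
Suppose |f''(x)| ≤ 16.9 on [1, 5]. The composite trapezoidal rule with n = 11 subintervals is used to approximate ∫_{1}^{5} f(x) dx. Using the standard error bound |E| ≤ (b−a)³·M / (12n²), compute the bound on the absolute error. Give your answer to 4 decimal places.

0.7449

|E| ≤ (4)³·16.9 / (12·11²) = 1081.6/1452 = 0.7449.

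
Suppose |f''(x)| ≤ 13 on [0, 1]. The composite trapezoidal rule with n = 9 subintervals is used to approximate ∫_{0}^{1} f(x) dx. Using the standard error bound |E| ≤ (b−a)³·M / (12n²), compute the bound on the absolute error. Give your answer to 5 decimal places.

|E| ≤ (1)³·13 / (12·9²) = 13/972 = 0.01337.

0.01337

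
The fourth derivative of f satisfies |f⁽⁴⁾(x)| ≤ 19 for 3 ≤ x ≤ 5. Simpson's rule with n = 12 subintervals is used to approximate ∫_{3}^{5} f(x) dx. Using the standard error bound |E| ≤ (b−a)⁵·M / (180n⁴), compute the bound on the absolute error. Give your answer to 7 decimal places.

|E| ≤ (2)⁵·19 / (180·12⁴) = 608/3732480 = 0.0001629.

0.0001629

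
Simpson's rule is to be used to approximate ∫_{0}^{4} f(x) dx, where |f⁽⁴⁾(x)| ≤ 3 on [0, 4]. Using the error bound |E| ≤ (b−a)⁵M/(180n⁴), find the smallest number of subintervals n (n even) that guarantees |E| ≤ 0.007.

Need 3072/(180n⁴) ≤ 0.007.
n⁴ ≥ 3072/(180·0.007) = 2438.1 ⇒ n ≥ 7.0269, so the smallest even n is 8. (n must be even for Simpson's rule.)

8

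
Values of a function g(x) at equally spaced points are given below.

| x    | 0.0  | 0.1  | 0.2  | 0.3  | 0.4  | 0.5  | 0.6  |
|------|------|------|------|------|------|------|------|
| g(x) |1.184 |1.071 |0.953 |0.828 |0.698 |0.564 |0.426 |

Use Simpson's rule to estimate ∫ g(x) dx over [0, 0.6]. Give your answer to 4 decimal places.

0.4921

h = 0.1, n = 6.
(h/3)·[y₀ + 4y₁ + 2y₂ + 4y₃ + 2y₄ + 4y₅ + y₆] = 0.033333·(14.764) = 0.4921.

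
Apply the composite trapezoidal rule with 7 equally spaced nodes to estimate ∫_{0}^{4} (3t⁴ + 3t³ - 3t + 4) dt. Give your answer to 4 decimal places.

h = (4 − 0)/6 = 0.666667.
Nodes t₀,…,t₆ = 0, 0.666667, 1.333333, 2, 2.666667, 3.333333, 4.
f(t) = 3t⁴ + 3t³ - 3t + 4: f₀=4, f₁=3.481481, f₂=16.592593, f₃=70, f₄=204.592593, f₅=475.481481, f₆=952.
(h/2)·[f₀ + 2f₁ + 2f₂ + 2f₃ + 2f₄ + 2f₅ + f₆] = 0.333333·(2496.296296) = 832.0988.

832.0988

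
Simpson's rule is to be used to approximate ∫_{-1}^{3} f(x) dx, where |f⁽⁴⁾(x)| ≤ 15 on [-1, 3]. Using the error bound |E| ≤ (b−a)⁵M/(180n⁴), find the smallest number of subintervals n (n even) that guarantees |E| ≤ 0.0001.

Need 15360/(180n⁴) ≤ 0.0001.
n⁴ ≥ 15360/(180·0.0001) = 853333 ⇒ n ≥ 30.3934, so the smallest even n is 32. (n must be even for Simpson's rule.)

32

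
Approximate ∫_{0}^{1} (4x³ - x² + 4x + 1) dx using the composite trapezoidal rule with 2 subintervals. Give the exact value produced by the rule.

h = (1 − 0)/2 = 0.5.
Nodes x₀,…,x₂ = 0, 0.5, 1.
f(x) = 4x³ - x² + 4x + 1: f₀=1, f₁=3.25, f₂=8.
(h/2)·[f₀ + 2f₁ + f₂] = 0.25·(15.5) = 3.875.

3.875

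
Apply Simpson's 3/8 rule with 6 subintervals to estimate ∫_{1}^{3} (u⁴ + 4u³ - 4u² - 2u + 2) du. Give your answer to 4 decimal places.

89.7407

h = (3 − 1)/6 = 0.333333.
Nodes u₀,…,u₆ = 1, 1.333333, 1.666667, 2, 2.333333, 2.666667, 3.
f(u) = u⁴ + 4u³ - 4u² - 2u + 2: f₀=1, f₁=4.864198, f₂=13.790123, f₃=30, f₄=56.012346, f₅=94.641975, f₆=149.
(3h/8)·[f₀ + 3f₁ + 3f₂ + 2f₃ + 3f₄ + 3f₅ + f₆] = 0.125·(717.925926) = 89.7407.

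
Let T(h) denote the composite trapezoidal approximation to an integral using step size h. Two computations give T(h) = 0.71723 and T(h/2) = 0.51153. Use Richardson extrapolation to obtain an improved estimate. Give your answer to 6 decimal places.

R = (4·T(h/2) − T(h)) / 3 = (4·0.51153 − 0.71723)/3 = (1.32889)/3 = 0.442963.

0.442963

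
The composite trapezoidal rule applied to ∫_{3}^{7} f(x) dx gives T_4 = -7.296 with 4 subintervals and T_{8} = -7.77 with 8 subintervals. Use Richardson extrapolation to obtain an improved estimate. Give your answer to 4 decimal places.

R = (4·T_{8} − T_4) / 3 = (4·(-7.77) − (-7.296))/3 = (-23.784)/3 = -7.9280.

-7.9280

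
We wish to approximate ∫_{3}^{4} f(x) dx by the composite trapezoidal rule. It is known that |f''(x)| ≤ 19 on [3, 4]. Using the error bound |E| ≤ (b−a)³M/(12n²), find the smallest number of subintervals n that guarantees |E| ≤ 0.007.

16

Need 19/(12n²) ≤ 0.007.
n² ≥ 19/(12·0.007) = 226.19 ⇒ n ≥ 15.0396, so the smallest n is 16.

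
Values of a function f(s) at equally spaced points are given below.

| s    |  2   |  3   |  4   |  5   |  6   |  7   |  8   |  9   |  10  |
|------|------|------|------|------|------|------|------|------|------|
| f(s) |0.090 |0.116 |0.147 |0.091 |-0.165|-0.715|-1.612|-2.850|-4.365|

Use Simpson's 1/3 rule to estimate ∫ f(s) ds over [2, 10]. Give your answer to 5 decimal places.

-6.98900

h = 1, n = 8.
(h/3)·[y₀ + 4y₁ + 2y₂ + 4y₃ + 2y₄ + 4y₅ + 2y₆ + 4y₇ + y₈] = 0.333333·(-20.967) = -6.98900.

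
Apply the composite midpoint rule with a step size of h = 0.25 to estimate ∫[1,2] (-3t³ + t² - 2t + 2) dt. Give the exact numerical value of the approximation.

h = (2 − 1)/4 = 0.25.
Midpoints m₁,…,m₄ = 1.125, 1.375, 1.625, 1.875.
f(m₁)=-3.255859375, f(m₂)=-6.658203125, f(m₃)=-11.482421875, f(m₄)=-18.009765625.
h·[f(m₁) + f(m₂) + f(m₃) + f(m₄)] = 0.25·(-39.40625) = -9.8515625.

-9.8515625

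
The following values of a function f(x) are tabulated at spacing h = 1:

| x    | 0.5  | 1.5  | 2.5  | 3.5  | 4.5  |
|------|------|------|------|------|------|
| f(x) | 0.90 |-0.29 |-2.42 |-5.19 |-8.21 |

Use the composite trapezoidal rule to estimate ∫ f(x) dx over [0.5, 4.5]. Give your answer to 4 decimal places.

-11.5550

h = 1, n = 4.
(h/2)·[y₀ + 2y₁ + 2y₂ + 2y₃ + y₄] = 0.5·(-23.11) = -11.5550.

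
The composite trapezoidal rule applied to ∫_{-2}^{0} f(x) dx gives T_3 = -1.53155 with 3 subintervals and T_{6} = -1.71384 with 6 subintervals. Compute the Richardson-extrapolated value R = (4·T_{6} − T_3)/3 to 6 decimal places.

-1.774603

R = (4·T_{6} − T_3) / 3 = (4·(-1.71384) − (-1.53155))/3 = (-5.32381)/3 = -1.774603.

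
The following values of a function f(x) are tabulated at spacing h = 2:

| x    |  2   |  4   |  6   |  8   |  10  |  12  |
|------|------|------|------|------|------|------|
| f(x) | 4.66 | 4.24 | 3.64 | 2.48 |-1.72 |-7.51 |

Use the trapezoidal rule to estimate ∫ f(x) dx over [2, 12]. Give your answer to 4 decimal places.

h = 2, n = 5.
(h/2)·[y₀ + 2y₁ + 2y₂ + 2y₃ + 2y₄ + y₅] = 1·(14.43) = 14.4300.

14.4300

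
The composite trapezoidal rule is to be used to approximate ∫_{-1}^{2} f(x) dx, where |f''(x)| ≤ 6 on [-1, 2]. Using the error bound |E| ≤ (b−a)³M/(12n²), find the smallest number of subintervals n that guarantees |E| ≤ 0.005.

52

Need 162/(12n²) ≤ 0.005.
n² ≥ 162/(12·0.005) = 2700 ⇒ n ≥ 51.9615, so the smallest n is 52.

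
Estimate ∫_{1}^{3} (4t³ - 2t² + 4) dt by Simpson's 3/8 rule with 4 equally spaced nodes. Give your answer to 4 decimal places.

70.6667

h = (3 − 1)/3 = 0.666667.
Nodes t₀,…,t₃ = 1, 1.666667, 2.333333, 3.
f(t) = 4t³ - 2t² + 4: f₀=6, f₁=16.962963, f₂=43.925926, f₃=94.
(3h/8)·[f₀ + 3f₁ + 3f₂ + f₃] = 0.25·(282.666667) = 70.6667.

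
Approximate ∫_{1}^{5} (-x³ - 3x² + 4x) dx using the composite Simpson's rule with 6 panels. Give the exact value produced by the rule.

-232

h = (5 − 1)/6 = 0.666667.
Nodes x₀,…,x₆ = 1, 1.666667, 2.333333, 3, 3.666667, 4.333333, 5.
f(x) = -x³ - 3x² + 4x: f₀=0, f₁=-6.296296, f₂=-19.703704, f₃=-42, f₄=-74.962963, f₅=-120.370370, f₆=-180.
(h/3)·[f₀ + 4f₁ + 2f₂ + 4f₃ + 2f₄ + 4f₅ + f₆] = 0.222222·(-1044) = -232.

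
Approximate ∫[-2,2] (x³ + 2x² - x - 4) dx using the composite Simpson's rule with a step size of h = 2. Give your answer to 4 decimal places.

-5.3333

h = (2 − (-2))/2 = 2.
Nodes x₀,…,x₂ = -2, 0, 2.
f(x) = x³ + 2x² - x - 4: f₀=-2, f₁=-4, f₂=10.
(h/3)·[f₀ + 4f₁ + f₂] = 0.666667·(-8) = -5.3333.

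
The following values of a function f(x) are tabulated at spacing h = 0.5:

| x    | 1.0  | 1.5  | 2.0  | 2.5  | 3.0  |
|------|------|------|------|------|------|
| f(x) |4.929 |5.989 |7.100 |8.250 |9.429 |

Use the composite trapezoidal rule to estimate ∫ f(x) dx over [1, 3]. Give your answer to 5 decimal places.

14.25900

h = 0.5, n = 4.
(h/2)·[y₀ + 2y₁ + 2y₂ + 2y₃ + y₄] = 0.25·(57.036) = 14.25900.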